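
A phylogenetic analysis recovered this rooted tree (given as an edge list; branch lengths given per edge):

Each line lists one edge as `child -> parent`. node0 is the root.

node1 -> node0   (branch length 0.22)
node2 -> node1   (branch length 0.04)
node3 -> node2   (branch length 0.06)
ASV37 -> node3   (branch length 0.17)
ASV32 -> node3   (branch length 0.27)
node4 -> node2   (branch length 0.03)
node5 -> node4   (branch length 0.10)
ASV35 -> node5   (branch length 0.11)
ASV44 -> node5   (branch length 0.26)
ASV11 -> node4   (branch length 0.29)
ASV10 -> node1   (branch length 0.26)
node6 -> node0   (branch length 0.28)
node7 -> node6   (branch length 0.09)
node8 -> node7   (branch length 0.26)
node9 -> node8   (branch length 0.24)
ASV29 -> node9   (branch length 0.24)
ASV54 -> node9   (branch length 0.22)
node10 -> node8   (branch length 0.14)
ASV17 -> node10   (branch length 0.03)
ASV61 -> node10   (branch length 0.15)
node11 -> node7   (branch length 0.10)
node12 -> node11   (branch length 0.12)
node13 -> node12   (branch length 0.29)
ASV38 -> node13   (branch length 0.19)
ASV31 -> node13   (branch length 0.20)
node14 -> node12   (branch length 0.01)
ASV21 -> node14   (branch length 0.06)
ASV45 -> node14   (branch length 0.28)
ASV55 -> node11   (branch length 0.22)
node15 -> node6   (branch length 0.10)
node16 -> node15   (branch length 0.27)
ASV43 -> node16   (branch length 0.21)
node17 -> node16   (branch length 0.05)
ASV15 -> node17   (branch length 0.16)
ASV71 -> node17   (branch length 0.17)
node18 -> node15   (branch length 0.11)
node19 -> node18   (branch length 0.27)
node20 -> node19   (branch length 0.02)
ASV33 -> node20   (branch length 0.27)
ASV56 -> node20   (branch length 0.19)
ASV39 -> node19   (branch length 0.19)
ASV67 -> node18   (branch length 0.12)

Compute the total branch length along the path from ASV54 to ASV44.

1.74

The path runs ASV54 → … → MRCA → … → ASV44; the MRCA is the root of the tree.
Branch lengths along that path: 0.22 + 0.24 + 0.26 + 0.09 + 0.28 + 0.22 + 0.04 + 0.03 + 0.10 + 0.26 = 1.74.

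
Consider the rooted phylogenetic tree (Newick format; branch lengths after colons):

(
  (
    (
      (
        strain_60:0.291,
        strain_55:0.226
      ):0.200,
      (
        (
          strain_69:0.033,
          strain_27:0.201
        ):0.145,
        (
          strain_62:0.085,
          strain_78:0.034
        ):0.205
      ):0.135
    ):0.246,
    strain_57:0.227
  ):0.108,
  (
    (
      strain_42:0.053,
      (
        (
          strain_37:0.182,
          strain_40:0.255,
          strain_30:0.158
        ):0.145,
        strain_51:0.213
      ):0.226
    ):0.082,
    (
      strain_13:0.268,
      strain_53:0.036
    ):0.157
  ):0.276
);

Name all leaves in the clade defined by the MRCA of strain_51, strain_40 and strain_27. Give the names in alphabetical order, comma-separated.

strain_13, strain_27, strain_30, strain_37, strain_40, strain_42, strain_51, strain_53, strain_55, strain_57, strain_60, strain_62, strain_69, strain_78

Tracing strain_51: it sits inside ((strain_37,strain_40,strain_30),strain_51).
Tracing strain_40: it sits inside (strain_37,strain_40,strain_30).
Tracing strain_27: it sits inside (strain_69,strain_27).
The smallest clade enclosing all 3 is the whole tree (their MRCA is the root), so the answer is all 14 tips in alphabetical order.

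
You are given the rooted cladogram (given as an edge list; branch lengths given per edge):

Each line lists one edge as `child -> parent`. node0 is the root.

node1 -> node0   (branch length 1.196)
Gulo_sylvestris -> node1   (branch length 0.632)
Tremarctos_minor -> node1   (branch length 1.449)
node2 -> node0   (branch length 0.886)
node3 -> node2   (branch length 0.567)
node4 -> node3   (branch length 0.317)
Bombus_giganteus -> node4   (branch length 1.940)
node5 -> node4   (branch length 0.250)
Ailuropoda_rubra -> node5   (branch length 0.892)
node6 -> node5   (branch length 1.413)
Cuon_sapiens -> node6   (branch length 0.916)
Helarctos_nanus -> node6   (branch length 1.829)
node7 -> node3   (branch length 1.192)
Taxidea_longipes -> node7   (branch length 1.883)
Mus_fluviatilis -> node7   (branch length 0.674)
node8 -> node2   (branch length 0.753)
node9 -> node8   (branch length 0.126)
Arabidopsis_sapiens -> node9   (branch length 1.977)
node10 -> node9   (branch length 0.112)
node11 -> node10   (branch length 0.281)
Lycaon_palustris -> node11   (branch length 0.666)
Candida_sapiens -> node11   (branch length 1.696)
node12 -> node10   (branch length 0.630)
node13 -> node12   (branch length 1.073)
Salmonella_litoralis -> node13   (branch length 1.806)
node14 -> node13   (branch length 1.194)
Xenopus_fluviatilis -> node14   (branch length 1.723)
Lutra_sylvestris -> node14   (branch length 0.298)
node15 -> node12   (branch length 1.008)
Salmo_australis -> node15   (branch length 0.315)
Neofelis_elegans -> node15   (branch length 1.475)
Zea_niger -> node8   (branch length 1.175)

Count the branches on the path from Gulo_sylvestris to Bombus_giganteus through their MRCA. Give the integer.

The MRCA of Gulo_sylvestris and Bombus_giganteus is the root of the tree.
From Gulo_sylvestris up to that node: 2 branches. From Bombus_giganteus up to the same node: 4 branches. Total: 2 + 4 = 6.

6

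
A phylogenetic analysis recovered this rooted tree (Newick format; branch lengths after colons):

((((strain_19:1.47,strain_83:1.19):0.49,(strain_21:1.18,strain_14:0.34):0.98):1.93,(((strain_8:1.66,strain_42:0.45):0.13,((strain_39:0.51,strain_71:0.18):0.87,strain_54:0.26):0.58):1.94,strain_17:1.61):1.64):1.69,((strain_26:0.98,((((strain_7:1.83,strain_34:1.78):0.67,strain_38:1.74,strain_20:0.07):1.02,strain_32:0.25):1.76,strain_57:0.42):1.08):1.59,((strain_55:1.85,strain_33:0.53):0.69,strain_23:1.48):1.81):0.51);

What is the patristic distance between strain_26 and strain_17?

The path runs strain_26 → … → MRCA → … → strain_17; the MRCA is the root of the tree.
Branch lengths along that path: 0.98 + 1.59 + 0.51 + 1.69 + 1.64 + 1.61 = 8.02.

8.02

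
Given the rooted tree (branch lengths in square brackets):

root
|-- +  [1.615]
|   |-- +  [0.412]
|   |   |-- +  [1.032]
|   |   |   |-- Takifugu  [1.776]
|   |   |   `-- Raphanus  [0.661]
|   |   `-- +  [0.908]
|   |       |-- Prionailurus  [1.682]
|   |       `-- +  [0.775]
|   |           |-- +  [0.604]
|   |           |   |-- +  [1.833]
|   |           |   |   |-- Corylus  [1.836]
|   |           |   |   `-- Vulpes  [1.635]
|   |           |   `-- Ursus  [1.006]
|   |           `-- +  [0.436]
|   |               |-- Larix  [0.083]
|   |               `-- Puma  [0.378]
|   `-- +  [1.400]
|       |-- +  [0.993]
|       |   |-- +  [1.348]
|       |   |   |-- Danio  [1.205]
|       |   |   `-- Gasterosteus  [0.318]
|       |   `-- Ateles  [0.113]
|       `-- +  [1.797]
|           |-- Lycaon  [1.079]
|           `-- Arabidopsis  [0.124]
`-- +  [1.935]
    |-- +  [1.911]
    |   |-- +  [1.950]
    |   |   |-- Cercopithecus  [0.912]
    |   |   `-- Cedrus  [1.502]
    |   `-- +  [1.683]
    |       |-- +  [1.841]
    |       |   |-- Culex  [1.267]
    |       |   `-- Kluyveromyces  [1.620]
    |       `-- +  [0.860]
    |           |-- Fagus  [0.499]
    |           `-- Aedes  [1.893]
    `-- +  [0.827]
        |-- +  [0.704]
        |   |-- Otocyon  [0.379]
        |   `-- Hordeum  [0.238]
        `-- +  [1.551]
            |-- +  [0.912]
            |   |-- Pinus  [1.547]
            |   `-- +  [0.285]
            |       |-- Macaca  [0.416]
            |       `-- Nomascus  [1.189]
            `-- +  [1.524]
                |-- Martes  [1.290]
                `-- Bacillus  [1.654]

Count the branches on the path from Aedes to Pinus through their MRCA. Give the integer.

The MRCA of Aedes and Pinus is the node subtending (((Cercopithecus,Cedrus),((Culex,Kluyveromyces),(Fagus,Aedes))),((Otocyon,Hordeum),((Pinus,(Macaca,Nomascus)),(Martes,Bacillus)))).
From Aedes up to that node: 4 branches. From Pinus up to the same node: 4 branches. Total: 4 + 4 = 8.

8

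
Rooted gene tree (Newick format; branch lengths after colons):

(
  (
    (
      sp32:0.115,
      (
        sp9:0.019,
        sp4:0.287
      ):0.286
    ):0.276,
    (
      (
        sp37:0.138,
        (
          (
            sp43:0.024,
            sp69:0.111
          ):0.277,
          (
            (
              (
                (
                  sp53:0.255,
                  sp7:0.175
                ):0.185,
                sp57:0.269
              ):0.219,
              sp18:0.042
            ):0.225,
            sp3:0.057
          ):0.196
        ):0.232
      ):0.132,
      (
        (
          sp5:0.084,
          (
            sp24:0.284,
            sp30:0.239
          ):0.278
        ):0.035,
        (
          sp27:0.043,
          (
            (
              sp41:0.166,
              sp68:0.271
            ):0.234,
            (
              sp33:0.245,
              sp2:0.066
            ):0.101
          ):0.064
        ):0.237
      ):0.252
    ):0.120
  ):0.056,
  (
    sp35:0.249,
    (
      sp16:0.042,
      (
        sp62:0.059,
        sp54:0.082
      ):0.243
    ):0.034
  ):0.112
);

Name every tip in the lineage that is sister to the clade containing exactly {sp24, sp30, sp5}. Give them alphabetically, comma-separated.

sp2, sp27, sp33, sp41, sp68

The clade containing exactly {sp24, sp30, sp5} attaches to the tree at the node subtending ((sp5,(sp24,sp30)),(sp27,((sp41,sp68),(sp33,sp2)))).
The other lineage descending from that same node — the sister group — is (sp27,((sp41,sp68),(sp33,sp2))); its 5 tips in alphabetical order are the answer.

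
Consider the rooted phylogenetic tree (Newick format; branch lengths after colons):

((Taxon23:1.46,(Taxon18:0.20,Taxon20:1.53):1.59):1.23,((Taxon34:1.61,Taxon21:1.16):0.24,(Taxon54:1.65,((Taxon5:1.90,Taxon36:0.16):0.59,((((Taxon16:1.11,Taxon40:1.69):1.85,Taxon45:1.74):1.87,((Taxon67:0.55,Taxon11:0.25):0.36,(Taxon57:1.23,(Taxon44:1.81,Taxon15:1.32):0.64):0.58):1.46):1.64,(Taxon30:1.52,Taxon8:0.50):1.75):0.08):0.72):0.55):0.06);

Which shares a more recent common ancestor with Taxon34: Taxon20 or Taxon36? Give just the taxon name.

The MRCA of Taxon34 and Taxon36 subtends ((Taxon34,Taxon21),(Taxon54,((Taxon5,Taxon36),((((Taxon16,Taxon40),Taxon45),((Taxon67,Taxon11),(Taxon57,(Taxon44,Taxon15)))),(Taxon30,Taxon8))))) (15 taxa).
The MRCA of Taxon34 and Taxon20 is the root, subtending the entire tree (18 taxa).
The first is nested inside the second, so Taxon34 shares a more recent common ancestor with Taxon36.

Taxon36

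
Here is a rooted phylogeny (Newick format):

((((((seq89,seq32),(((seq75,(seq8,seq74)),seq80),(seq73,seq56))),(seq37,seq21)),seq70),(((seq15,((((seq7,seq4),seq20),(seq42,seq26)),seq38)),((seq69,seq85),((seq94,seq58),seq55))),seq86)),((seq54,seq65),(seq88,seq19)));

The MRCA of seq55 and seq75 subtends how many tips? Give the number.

The MRCA of seq55 and seq75 is the node subtending (((((seq89,seq32),(((seq75,(seq8,seq74)),seq80),(seq73,seq56))),(seq37,seq21)),seq70),(((seq15,((((seq7,seq4),seq20),(seq42,seq26)),seq38)),((seq69,seq85),((seq94,seq58),seq55))),seq86)).
That clade contains 24 terminal taxa: seq15, seq20, seq21, seq26, seq32, seq37, seq38, seq4, seq42, seq55, seq56, seq58, seq69, seq7, seq70, seq73, seq74, seq75, seq8, seq80, seq85, seq86, seq89, seq94.

24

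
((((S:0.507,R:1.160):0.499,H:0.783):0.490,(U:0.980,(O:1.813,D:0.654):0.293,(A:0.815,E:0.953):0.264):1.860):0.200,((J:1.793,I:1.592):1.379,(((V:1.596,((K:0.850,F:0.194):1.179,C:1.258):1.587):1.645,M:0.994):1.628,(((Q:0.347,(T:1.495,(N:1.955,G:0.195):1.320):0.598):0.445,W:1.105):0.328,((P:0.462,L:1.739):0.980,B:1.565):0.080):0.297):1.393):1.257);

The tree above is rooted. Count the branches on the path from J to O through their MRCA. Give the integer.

The MRCA of J and O is the root of the tree.
From J up to that node: 3 branches. From O up to the same node: 4 branches. Total: 3 + 4 = 7.

7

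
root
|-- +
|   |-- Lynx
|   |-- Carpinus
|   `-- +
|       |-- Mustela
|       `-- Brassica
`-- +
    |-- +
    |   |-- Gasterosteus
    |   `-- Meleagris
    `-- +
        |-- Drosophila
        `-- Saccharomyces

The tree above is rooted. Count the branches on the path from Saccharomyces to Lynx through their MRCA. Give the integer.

The MRCA of Saccharomyces and Lynx is the root of the tree.
From Saccharomyces up to that node: 3 branches. From Lynx up to the same node: 2 branches. Total: 3 + 2 = 5.

5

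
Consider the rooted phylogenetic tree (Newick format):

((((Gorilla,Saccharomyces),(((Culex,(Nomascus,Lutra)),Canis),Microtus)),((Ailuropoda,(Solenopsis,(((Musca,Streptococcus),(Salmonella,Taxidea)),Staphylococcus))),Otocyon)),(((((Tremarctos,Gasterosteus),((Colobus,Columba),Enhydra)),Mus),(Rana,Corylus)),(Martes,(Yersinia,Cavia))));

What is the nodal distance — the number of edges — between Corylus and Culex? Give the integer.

10

The MRCA of Corylus and Culex is the root of the tree.
From Corylus up to that node: 4 branches. From Culex up to the same node: 6 branches. Total: 4 + 6 = 10.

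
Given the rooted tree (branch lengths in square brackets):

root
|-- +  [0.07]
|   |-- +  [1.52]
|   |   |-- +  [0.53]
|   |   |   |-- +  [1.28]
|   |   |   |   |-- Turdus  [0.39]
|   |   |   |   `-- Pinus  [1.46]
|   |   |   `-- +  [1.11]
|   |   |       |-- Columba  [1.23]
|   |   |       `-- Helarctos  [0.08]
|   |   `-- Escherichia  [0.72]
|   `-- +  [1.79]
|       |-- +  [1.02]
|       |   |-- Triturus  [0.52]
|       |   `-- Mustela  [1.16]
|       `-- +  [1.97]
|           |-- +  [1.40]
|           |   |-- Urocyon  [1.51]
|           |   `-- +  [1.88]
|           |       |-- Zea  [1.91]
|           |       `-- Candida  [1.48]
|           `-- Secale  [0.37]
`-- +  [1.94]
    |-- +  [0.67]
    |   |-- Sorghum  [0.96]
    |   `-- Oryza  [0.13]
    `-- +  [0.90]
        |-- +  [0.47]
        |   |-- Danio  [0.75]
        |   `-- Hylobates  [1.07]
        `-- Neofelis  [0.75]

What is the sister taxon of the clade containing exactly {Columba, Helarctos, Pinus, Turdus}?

Escherichia

The clade containing exactly {Columba, Helarctos, Pinus, Turdus} attaches to the tree at the node subtending (((Turdus,Pinus),(Columba,Helarctos)),Escherichia).
The other lineage descending from that same node — the sister group — is the single tip Escherichia.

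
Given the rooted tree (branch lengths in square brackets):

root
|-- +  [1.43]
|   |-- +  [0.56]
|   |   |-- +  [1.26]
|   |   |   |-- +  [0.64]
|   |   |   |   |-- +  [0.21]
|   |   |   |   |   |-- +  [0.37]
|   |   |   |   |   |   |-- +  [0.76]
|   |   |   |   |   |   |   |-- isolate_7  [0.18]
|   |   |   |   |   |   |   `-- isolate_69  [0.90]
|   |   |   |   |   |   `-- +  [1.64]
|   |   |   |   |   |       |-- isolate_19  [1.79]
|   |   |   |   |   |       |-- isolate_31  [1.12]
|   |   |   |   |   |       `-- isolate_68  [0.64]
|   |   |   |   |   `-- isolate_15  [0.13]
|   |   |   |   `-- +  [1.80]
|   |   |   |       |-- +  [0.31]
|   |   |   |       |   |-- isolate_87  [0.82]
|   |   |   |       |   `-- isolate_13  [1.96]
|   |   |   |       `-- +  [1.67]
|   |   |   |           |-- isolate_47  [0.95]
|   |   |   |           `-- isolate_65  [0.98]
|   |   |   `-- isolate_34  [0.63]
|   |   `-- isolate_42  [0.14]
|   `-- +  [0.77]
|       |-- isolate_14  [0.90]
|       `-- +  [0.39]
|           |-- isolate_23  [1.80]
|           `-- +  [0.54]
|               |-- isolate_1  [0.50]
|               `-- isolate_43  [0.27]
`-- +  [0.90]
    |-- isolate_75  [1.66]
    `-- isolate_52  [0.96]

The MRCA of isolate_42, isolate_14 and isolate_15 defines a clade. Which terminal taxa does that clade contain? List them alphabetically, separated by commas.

isolate_1, isolate_13, isolate_14, isolate_15, isolate_19, isolate_23, isolate_31, isolate_34, isolate_42, isolate_43, isolate_47, isolate_65, isolate_68, isolate_69, isolate_7, isolate_87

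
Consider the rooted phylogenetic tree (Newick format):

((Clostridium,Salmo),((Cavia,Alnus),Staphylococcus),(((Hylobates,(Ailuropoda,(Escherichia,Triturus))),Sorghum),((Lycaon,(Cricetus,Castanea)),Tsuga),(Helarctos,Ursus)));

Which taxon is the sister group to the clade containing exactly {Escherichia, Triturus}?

Ailuropoda

The clade containing exactly {Escherichia, Triturus} attaches to the tree at the node subtending (Ailuropoda,(Escherichia,Triturus)).
The other lineage descending from that same node — the sister group — is the single tip Ailuropoda.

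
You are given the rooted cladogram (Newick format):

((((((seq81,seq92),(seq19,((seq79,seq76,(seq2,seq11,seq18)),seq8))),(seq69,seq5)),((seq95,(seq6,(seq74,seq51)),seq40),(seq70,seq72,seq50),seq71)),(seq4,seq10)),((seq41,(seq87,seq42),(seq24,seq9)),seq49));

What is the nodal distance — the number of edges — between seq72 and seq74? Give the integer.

6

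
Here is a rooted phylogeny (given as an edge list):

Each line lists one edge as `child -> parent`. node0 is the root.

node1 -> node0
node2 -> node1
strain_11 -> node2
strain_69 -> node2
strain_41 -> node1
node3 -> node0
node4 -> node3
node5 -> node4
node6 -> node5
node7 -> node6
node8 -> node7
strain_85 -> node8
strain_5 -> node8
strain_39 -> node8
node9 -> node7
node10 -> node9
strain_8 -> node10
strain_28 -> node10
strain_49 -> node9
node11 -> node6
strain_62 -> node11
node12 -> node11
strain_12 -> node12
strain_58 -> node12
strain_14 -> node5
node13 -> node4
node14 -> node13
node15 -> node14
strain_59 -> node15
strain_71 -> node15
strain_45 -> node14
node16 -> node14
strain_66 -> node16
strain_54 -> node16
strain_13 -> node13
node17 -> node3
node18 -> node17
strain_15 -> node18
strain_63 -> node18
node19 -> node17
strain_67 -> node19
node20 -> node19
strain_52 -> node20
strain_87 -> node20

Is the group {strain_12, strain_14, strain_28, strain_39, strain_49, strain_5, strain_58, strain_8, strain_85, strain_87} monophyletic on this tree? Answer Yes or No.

The MRCA of the listed taxa subtends ((((((strain_85,strain_5,strain_39),((strain_8,strain_28),strain_49)),(strain_62,(strain_12,strain_58))),strain_14),(((strain_59,strain_71),strain_45,(strain_66,strain_54)),strain_13)),((strain_15,strain_63),(strain_67,(strain_52,strain_87)))).
That clade also contains strain_13, strain_15, strain_45, strain_52, strain_54, strain_59, strain_62, strain_63, strain_66, strain_67, strain_71, which are not in the proposed group, so the group is not monophyletic.

No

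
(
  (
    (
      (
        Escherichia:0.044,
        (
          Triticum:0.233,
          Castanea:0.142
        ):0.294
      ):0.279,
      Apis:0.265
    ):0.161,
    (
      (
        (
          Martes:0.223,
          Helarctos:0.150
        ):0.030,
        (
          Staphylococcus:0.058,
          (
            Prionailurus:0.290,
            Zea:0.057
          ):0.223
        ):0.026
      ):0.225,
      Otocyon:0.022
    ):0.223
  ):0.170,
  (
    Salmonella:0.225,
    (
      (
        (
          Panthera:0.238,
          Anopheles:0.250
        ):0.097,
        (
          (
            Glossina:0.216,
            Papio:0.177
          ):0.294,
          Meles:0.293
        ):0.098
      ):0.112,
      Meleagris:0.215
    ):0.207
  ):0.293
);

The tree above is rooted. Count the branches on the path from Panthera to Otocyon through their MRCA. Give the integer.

8

The MRCA of Panthera and Otocyon is the root of the tree.
From Panthera up to that node: 5 branches. From Otocyon up to the same node: 3 branches. Total: 5 + 3 = 8.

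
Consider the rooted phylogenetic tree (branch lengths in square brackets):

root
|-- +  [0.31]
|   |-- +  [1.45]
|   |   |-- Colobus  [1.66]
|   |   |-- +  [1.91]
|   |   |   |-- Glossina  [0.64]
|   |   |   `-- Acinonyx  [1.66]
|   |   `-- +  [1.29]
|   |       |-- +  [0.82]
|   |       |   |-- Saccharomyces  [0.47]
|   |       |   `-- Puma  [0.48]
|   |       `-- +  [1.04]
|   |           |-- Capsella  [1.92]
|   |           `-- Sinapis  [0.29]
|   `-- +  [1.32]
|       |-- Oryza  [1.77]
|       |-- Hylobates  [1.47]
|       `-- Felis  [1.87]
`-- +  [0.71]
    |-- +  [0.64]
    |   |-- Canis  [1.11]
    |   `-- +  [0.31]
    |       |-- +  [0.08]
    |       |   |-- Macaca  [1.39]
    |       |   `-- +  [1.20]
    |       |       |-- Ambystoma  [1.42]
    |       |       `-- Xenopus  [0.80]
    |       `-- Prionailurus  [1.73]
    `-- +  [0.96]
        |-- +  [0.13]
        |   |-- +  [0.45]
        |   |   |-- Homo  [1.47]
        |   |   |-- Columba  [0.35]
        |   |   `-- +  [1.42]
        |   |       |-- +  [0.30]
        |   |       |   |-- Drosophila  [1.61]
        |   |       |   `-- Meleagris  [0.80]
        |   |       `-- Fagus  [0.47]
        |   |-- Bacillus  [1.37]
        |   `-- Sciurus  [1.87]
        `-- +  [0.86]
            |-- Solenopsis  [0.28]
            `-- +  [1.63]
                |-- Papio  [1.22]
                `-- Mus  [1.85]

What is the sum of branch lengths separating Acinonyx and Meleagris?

10.10

The path runs Acinonyx → … → MRCA → … → Meleagris; the MRCA is the root of the tree.
Branch lengths along that path: 1.66 + 1.91 + 1.45 + 0.31 + 0.71 + 0.96 + 0.13 + 0.45 + 1.42 + 0.30 + 0.80 = 10.10.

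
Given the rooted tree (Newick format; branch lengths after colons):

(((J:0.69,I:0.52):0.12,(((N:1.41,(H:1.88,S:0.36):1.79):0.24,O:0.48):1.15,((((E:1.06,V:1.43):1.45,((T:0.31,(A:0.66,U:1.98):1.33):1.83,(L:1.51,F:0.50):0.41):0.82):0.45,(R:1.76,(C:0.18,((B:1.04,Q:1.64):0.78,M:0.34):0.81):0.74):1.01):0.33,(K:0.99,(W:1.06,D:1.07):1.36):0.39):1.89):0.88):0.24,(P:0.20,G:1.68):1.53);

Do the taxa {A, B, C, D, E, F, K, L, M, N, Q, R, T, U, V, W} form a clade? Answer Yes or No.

The MRCA of the listed taxa subtends (((N,(H,S)),O),((((E,V),((T,(A,U)),(L,F))),(R,(C,((B,Q),M)))),(K,(W,D)))).
That clade also contains H, O, S, which are not in the proposed group, so the group is not monophyletic.

No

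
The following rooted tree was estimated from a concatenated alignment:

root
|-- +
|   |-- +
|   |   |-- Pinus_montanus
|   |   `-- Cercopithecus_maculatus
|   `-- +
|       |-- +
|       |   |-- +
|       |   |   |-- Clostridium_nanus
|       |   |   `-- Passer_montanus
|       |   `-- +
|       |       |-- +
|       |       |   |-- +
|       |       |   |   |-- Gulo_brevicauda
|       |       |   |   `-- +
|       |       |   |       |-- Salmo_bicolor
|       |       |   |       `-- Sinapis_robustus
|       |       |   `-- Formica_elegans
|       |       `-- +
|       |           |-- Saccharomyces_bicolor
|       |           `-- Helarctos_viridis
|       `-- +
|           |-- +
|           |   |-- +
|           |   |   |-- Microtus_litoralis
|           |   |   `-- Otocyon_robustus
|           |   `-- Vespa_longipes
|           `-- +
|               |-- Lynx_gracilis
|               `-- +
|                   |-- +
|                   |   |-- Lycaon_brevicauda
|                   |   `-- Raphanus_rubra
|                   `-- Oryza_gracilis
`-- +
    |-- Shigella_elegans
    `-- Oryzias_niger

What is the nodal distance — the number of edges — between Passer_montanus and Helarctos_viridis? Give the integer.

The MRCA of Passer_montanus and Helarctos_viridis is the node subtending ((Clostridium_nanus,Passer_montanus),(((Gulo_brevicauda,(Salmo_bicolor,Sinapis_robustus)),Formica_elegans),(Saccharomyces_bicolor,Helarctos_viridis))).
From Passer_montanus up to that node: 2 branches. From Helarctos_viridis up to the same node: 3 branches. Total: 2 + 3 = 5.

5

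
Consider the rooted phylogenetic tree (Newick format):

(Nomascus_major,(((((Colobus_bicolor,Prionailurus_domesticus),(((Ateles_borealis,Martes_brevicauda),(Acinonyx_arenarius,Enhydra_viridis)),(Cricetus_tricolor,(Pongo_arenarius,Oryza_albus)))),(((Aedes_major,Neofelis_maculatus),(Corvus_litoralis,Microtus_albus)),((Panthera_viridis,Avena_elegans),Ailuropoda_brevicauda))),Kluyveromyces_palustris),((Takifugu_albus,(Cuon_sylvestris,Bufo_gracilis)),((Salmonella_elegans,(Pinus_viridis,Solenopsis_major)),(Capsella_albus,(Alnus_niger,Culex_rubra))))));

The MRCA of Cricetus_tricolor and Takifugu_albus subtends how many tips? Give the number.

The MRCA of Cricetus_tricolor and Takifugu_albus is the node subtending (((((Colobus_bicolor,Prionailurus_domesticus),(((Ateles_borealis,Martes_brevicauda),(Acinonyx_arenarius,Enhydra_viridis)),(Cricetus_tricolor,(Pongo_arenarius,Oryza_albus)))),(((Aedes_major,Neofelis_maculatus),(Corvus_litoralis,Microtus_albus)),((Panthera_viridis,Avena_elegans),Ailuropoda_brevicauda))),Kluyveromyces_palustris),((Takifugu_albus,(Cuon_sylvestris,Bufo_gracilis)),((Salmonella_elegans,(Pinus_viridis,Solenopsis_major)),(Capsella_albus,(Alnus_niger,Culex_rubra))))).
That clade contains 26 terminal taxa: Acinonyx_arenarius, Aedes_major, Ailuropoda_brevicauda, Alnus_niger, Ateles_borealis, Avena_elegans, Bufo_gracilis, Capsella_albus, Colobus_bicolor, Corvus_litoralis, Cricetus_tricolor, Culex_rubra, Cuon_sylvestris, Enhydra_viridis, Kluyveromyces_palustris, Martes_brevicauda, Microtus_albus, Neofelis_maculatus, Oryza_albus, Panthera_viridis, Pinus_viridis, Pongo_arenarius, Prionailurus_domesticus, Salmonella_elegans, Solenopsis_major, Takifugu_albus.

26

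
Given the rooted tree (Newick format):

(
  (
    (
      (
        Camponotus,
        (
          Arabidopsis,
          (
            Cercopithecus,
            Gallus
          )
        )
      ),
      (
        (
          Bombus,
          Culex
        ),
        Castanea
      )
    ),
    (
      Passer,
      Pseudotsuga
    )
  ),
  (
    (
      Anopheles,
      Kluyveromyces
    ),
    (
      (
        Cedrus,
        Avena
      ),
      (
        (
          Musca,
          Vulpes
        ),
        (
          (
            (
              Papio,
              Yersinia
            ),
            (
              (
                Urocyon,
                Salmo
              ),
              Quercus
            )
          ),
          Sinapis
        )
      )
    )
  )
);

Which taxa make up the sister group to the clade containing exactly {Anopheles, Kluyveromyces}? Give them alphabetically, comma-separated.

Avena, Cedrus, Musca, Papio, Quercus, Salmo, Sinapis, Urocyon, Vulpes, Yersinia

The clade containing exactly {Anopheles, Kluyveromyces} attaches to the tree at the node subtending ((Anopheles,Kluyveromyces),((Cedrus,Avena),((Musca,Vulpes),(((Papio,Yersinia),((Urocyon,Salmo),Quercus)),Sinapis)))).
The other lineage descending from that same node — the sister group — is ((Cedrus,Avena),((Musca,Vulpes),(((Papio,Yersinia),((Urocyon,Salmo),Quercus)),Sinapis))); its 10 tips in alphabetical order are the answer.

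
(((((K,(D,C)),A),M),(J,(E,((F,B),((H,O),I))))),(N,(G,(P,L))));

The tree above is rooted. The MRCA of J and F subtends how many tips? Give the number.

The MRCA of J and F is the node subtending (J,(E,((F,B),((H,O),I)))).
That clade contains 7 terminal taxa: B, E, F, H, I, J, O.

7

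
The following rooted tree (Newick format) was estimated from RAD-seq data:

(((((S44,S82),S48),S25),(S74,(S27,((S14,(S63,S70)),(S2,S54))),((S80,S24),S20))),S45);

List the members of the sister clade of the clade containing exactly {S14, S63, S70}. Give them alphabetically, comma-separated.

S2, S54

The clade containing exactly {S14, S63, S70} attaches to the tree at the node subtending ((S14,(S63,S70)),(S2,S54)).
The other lineage descending from that same node — the sister group — is (S2,S54); its 2 tips in alphabetical order are the answer.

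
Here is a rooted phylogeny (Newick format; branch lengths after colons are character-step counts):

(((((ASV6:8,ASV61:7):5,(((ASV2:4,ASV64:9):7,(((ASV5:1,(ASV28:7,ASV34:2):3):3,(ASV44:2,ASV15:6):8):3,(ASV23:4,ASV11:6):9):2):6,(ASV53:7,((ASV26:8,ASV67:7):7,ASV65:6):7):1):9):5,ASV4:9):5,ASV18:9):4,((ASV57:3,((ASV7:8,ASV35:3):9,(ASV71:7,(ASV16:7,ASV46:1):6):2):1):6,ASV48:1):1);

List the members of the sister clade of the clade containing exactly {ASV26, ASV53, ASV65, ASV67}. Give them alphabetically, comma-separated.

The clade containing exactly {ASV26, ASV53, ASV65, ASV67} attaches to the tree at the node subtending (((ASV2,ASV64),(((ASV5,(ASV28,ASV34)),(ASV44,ASV15)),(ASV23,ASV11))),(ASV53,((ASV26,ASV67),ASV65))).
The other lineage descending from that same node — the sister group — is ((ASV2,ASV64),(((ASV5,(ASV28,ASV34)),(ASV44,ASV15)),(ASV23,ASV11))); its 9 tips in alphabetical order are the answer.

ASV11, ASV15, ASV2, ASV23, ASV28, ASV34, ASV44, ASV5, ASV64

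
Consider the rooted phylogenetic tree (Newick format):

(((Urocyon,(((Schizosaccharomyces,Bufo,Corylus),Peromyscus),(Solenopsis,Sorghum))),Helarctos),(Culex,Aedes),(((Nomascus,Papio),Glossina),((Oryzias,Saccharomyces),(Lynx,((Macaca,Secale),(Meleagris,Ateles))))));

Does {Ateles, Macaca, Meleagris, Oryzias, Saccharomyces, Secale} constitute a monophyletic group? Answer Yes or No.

The MRCA of the listed taxa subtends ((Oryzias,Saccharomyces),(Lynx,((Macaca,Secale),(Meleagris,Ateles)))).
That clade also contains Lynx, which is not in the proposed group, so the group is not monophyletic.

No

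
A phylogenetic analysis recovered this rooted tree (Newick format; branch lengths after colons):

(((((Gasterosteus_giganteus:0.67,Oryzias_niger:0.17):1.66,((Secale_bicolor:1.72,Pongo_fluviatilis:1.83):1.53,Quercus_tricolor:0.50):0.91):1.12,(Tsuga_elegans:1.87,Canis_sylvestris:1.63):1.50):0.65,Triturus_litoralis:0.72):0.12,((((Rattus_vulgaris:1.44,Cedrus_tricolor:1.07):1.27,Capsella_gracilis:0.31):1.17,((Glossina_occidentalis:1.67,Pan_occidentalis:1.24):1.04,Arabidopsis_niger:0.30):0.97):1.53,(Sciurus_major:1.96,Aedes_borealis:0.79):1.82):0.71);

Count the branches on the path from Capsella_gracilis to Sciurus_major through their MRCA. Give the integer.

The MRCA of Capsella_gracilis and Sciurus_major is the node subtending ((((Rattus_vulgaris,Cedrus_tricolor),Capsella_gracilis),((Glossina_occidentalis,Pan_occidentalis),Arabidopsis_niger)),(Sciurus_major,Aedes_borealis)).
From Capsella_gracilis up to that node: 3 branches. From Sciurus_major up to the same node: 2 branches. Total: 3 + 2 = 5.

5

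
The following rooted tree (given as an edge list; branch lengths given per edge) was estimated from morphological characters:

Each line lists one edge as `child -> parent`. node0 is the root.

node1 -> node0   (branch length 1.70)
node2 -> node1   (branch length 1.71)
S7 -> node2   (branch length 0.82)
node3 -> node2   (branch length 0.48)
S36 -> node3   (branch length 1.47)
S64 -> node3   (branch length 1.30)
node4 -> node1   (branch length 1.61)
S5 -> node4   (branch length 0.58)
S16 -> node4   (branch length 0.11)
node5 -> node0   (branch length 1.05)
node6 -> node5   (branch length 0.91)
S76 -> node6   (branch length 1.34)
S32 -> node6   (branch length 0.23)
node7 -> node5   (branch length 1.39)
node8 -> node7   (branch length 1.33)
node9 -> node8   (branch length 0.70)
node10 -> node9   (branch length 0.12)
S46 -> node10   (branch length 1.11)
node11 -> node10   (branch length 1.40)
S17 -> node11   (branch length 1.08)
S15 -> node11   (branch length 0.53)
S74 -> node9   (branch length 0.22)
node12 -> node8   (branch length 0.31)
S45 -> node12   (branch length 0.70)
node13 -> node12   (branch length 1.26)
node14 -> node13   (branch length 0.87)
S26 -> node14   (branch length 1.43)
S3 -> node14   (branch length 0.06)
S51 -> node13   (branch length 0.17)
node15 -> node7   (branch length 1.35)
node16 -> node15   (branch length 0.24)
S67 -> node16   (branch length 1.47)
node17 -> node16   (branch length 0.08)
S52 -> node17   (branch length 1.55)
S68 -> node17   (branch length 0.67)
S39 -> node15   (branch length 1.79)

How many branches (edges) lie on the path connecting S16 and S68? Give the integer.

The MRCA of S16 and S68 is the root of the tree.
From S16 up to that node: 3 branches. From S68 up to the same node: 6 branches. Total: 3 + 6 = 9.

9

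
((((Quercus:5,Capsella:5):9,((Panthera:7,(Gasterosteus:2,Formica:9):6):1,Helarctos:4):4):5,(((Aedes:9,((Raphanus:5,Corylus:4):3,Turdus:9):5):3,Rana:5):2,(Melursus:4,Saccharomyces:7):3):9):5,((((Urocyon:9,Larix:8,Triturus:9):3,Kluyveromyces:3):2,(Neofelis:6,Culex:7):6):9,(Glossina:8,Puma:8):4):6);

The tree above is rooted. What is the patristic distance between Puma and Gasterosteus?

41

The path runs Puma → … → MRCA → … → Gasterosteus; the MRCA is the root of the tree.
Branch lengths along that path: 8 + 4 + 6 + 5 + 5 + 4 + 1 + 6 + 2 = 41.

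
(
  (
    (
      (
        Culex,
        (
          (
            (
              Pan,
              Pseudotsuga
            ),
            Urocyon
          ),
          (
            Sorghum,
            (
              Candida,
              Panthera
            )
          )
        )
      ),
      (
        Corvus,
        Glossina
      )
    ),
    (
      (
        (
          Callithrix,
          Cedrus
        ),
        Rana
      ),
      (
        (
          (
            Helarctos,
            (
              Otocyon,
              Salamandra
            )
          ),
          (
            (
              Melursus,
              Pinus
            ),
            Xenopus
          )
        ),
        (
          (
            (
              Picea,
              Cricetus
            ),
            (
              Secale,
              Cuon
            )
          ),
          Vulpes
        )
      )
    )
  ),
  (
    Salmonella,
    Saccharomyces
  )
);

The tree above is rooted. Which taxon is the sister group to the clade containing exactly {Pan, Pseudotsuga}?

The clade containing exactly {Pan, Pseudotsuga} attaches to the tree at the node subtending ((Pan,Pseudotsuga),Urocyon).
The other lineage descending from that same node — the sister group — is the single tip Urocyon.

Urocyon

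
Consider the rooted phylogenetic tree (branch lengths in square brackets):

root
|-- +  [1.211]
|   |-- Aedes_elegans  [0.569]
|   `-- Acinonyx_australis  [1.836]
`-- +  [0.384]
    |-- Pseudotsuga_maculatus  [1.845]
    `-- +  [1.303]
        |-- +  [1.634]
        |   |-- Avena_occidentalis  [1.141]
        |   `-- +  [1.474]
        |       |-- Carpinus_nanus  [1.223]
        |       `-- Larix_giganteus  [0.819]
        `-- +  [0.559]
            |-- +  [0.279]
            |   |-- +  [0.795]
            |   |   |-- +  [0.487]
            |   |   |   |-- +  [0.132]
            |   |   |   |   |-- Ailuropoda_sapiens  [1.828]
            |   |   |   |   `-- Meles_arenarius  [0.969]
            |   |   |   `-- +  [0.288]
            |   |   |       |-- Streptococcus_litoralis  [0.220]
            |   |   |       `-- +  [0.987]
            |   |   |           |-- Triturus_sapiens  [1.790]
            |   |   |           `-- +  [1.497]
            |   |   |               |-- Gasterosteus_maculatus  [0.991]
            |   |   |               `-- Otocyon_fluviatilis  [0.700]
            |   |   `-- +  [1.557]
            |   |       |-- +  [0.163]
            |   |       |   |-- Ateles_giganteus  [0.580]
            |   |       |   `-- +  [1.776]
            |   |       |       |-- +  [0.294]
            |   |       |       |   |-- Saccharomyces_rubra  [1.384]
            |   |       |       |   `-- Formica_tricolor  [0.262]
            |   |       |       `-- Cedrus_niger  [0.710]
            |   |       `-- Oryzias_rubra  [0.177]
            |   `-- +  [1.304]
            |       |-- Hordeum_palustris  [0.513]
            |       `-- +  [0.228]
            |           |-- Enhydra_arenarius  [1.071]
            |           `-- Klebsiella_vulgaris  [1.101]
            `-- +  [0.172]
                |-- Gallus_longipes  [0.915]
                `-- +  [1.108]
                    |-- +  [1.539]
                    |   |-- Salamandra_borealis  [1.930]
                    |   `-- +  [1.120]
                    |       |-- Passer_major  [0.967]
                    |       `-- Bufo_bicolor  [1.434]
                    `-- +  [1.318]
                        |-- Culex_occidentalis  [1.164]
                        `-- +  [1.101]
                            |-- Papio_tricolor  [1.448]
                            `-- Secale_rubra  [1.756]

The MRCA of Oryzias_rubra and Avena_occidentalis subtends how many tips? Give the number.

24

The MRCA of Oryzias_rubra and Avena_occidentalis is the node subtending ((Avena_occidentalis,(Carpinus_nanus,Larix_giganteus)),(((((Ailuropoda_sapiens,Meles_arenarius),(Streptococcus_litoralis,(Triturus_sapiens,(Gasterosteus_maculatus,Otocyon_fluviatilis)))),((Ateles_giganteus,((Saccharomyces_rubra,Formica_tricolor),Cedrus_niger)),Oryzias_rubra)),(Hordeum_palustris,(Enhydra_arenarius,Klebsiella_vulgaris))),(Gallus_longipes,((Salamandra_borealis,(Passer_major,Bufo_bicolor)),(Culex_occidentalis,(Papio_tricolor,Secale_rubra)))))).
That clade contains 24 terminal taxa: Ailuropoda_sapiens, Ateles_giganteus, Avena_occidentalis, Bufo_bicolor, Carpinus_nanus, Cedrus_niger, Culex_occidentalis, Enhydra_arenarius, Formica_tricolor, Gallus_longipes, Gasterosteus_maculatus, Hordeum_palustris, Klebsiella_vulgaris, Larix_giganteus, Meles_arenarius, Oryzias_rubra, Otocyon_fluviatilis, Papio_tricolor, Passer_major, Saccharomyces_rubra, Salamandra_borealis, Secale_rubra, Streptococcus_litoralis, Triturus_sapiens.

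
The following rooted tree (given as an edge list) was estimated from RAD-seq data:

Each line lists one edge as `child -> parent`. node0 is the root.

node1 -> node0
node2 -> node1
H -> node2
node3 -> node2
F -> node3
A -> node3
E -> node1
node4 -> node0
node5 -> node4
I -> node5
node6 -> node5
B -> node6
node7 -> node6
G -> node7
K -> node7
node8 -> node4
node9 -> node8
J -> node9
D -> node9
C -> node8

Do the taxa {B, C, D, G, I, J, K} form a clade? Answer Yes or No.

Yes

The most recent common ancestor of these taxa subtends ((I,(B,(G,K))),((J,D),C)).
That clade has exactly 7 tips — every listed taxon and nothing else — so the group is monophyletic.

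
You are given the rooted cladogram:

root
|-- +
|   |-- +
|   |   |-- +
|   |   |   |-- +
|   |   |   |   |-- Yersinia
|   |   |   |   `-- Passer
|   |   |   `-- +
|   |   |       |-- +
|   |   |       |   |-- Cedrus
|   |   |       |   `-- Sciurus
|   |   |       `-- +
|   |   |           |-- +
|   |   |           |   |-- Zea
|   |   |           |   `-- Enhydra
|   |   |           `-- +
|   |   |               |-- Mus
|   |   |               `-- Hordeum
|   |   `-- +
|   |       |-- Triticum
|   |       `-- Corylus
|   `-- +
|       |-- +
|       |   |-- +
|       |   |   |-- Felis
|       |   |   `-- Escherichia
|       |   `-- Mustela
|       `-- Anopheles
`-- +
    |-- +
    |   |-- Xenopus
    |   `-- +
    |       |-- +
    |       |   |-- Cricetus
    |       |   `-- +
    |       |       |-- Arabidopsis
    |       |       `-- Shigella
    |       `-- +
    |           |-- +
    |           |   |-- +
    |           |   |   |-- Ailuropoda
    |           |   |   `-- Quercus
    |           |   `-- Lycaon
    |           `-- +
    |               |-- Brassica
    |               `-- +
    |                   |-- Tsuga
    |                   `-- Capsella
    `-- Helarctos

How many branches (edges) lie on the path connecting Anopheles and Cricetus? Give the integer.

The MRCA of Anopheles and Cricetus is the root of the tree.
From Anopheles up to that node: 3 branches. From Cricetus up to the same node: 5 branches. Total: 3 + 5 = 8.

8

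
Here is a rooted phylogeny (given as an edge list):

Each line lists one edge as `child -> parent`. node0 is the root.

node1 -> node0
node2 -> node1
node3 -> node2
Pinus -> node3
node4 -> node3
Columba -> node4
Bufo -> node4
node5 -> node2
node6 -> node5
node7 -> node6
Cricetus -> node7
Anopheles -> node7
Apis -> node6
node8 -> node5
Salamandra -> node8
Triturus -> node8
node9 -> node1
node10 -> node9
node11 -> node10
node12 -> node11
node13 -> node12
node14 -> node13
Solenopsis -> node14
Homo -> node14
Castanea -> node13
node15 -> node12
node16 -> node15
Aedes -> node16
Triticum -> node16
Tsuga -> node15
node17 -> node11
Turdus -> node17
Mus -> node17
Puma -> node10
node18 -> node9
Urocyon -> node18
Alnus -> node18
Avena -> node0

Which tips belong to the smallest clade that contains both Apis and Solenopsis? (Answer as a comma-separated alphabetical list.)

Tracing Apis: it sits inside ((Cricetus,Anopheles),Apis).
Tracing Solenopsis: it sits inside (Solenopsis,Homo).
The smallest clade enclosing both is (((Pinus,(Columba,Bufo)),(((Cricetus,Anopheles),Apis),(Salamandra,Triturus))),((((((Solenopsis,Homo),Castanea),((Aedes,Triticum),Tsuga)),(Turdus,Mus)),Puma),(Urocyon,Alnus))); the answer is its 19 terminal taxa in alphabetical order.

Aedes, Alnus, Anopheles, Apis, Bufo, Castanea, Columba, Cricetus, Homo, Mus, Pinus, Puma, Salamandra, Solenopsis, Triticum, Triturus, Tsuga, Turdus, Urocyon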